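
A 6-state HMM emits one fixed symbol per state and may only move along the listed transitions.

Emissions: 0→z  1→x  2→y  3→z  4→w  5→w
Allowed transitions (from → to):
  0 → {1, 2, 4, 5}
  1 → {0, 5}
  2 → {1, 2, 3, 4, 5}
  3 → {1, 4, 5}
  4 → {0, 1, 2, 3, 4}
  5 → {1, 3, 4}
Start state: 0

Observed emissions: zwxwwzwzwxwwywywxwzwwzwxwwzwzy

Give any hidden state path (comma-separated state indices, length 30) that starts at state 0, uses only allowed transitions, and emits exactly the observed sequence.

0,4,1,5,4,3,4,0,5,1,5,4,2,4,2,5,1,5,3,5,4,3,5,1,5,4,0,4,0,2

  t0 'z' -> {0,3}, take 0 (start)
  t1 'w' -> {4,5}, take 4 (0->4 ok)
  t2 'x' -> {1}, take 1 (4->1 ok)
  t3 'w' -> {4,5}, take 5 (1->5 ok)
  t4 'w' -> {4,5}, take 4 (5->4 ok)
  t5 'z' -> {0,3}, take 3 (4->3 ok)
  t6 'w' -> {4,5}, take 4 (3->4 ok)
  t7 'z' -> {0,3}, take 0 (4->0 ok)
  t8 'w' -> {4,5}, take 5 (0->5 ok)
  t9 'x' -> {1}, take 1 (5->1 ok)
  t10 'w' -> {4,5}, take 5 (1->5 ok)
  t11 'w' -> {4,5}, take 4 (5->4 ok)
  t12 'y' -> {2}, take 2 (4->2 ok)
  t13 'w' -> {4,5}, take 4 (2->4 ok)
  t14 'y' -> {2}, take 2 (4->2 ok)
  t15 'w' -> {4,5}, take 5 (2->5 ok)
  t16 'x' -> {1}, take 1 (5->1 ok)
  t17 'w' -> {4,5}, take 5 (1->5 ok)
  t18 'z' -> {0,3}, take 3 (5->3 ok)
  t19 'w' -> {4,5}, take 5 (3->5 ok)
  t20 'w' -> {4,5}, take 4 (5->4 ok)
  t21 'z' -> {0,3}, take 3 (4->3 ok)
  t22 'w' -> {4,5}, take 5 (3->5 ok)
  t23 'x' -> {1}, take 1 (5->1 ok)
  t24 'w' -> {4,5}, take 5 (1->5 ok)
  t25 'w' -> {4,5}, take 4 (5->4 ok)
  t26 'z' -> {0,3}, take 0 (4->0 ok)
  t27 'w' -> {4,5}, take 4 (0->4 ok)
  t28 'z' -> {0,3}, take 0 (4->0 ok)
  t29 'y' -> {2}, take 2 (0->2 ok)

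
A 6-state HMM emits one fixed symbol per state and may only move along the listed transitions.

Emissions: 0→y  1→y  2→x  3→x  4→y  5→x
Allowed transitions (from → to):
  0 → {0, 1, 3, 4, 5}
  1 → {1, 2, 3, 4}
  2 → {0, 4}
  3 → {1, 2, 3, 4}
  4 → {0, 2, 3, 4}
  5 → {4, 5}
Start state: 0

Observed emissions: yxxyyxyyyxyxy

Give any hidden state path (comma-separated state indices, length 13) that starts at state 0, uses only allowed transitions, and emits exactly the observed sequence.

  t0 'y' -> {0,1,4}, take 0 (start)
  t1 'x' -> {2,3,5}, take 3 (0->3 ok)
  t2 'x' -> {2,3,5}, take 2 (3->2 ok)
  t3 'y' -> {0,1,4}, take 0 (2->0 ok)
  t4 'y' -> {0,1,4}, take 1 (0->1 ok)
  t5 'x' -> {2,3,5}, take 2 (1->2 ok)
  t6 'y' -> {0,1,4}, take 0 (2->0 ok)
  t7 'y' -> {0,1,4}, take 4 (0->4 ok)
  t8 'y' -> {0,1,4}, take 4 (4->4 ok)
  t9 'x' -> {2,3,5}, take 3 (4->3 ok)
  t10 'y' -> {0,1,4}, take 4 (3->4 ok)
  t11 'x' -> {2,3,5}, take 3 (4->3 ok)
  t12 'y' -> {0,1,4}, take 4 (3->4 ok)

0,3,2,0,1,2,0,4,4,3,4,3,4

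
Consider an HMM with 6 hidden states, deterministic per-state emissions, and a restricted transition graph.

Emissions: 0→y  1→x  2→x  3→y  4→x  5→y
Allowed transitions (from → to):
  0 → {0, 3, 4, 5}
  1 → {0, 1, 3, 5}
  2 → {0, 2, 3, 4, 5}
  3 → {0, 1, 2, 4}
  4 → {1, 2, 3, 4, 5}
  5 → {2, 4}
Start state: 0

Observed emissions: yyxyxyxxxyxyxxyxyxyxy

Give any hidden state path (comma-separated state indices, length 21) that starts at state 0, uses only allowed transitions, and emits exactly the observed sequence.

0,0,4,5,2,5,2,4,4,5,4,5,4,2,5,2,3,4,3,1,0

  t0 'y' -> {0,3,5}, take 0 (start)
  t1 'y' -> {0,3,5}, take 0 (0->0 ok)
  t2 'x' -> {1,2,4}, take 4 (0->4 ok)
  t3 'y' -> {0,3,5}, take 5 (4->5 ok)
  t4 'x' -> {1,2,4}, take 2 (5->2 ok)
  t5 'y' -> {0,3,5}, take 5 (2->5 ok)
  t6 'x' -> {1,2,4}, take 2 (5->2 ok)
  t7 'x' -> {1,2,4}, take 4 (2->4 ok)
  t8 'x' -> {1,2,4}, take 4 (4->4 ok)
  t9 'y' -> {0,3,5}, take 5 (4->5 ok)
  t10 'x' -> {1,2,4}, take 4 (5->4 ok)
  t11 'y' -> {0,3,5}, take 5 (4->5 ok)
  t12 'x' -> {1,2,4}, take 4 (5->4 ok)
  t13 'x' -> {1,2,4}, take 2 (4->2 ok)
  t14 'y' -> {0,3,5}, take 5 (2->5 ok)
  t15 'x' -> {1,2,4}, take 2 (5->2 ok)
  t16 'y' -> {0,3,5}, take 3 (2->3 ok)
  t17 'x' -> {1,2,4}, take 4 (3->4 ok)
  t18 'y' -> {0,3,5}, take 3 (4->3 ok)
  t19 'x' -> {1,2,4}, take 1 (3->1 ok)
  t20 'y' -> {0,3,5}, take 0 (1->0 ok)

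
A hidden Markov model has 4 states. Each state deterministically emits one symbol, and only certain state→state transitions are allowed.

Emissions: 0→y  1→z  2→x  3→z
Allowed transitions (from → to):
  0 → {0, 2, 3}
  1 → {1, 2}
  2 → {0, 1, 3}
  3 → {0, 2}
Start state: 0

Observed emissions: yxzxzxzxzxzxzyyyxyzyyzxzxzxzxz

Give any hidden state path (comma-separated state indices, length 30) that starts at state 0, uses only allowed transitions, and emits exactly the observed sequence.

  [0] y  {0}  => 0  start
  [1] x  {2}  => 2  0->2 ok
  [2] z  {1,3}  => 3  2->3 ok
  [3] x  {2}  => 2  3->2 ok
  [4] z  {1,3}  => 1  2->1 ok
  [5] x  {2}  => 2  1->2 ok
  [6] z  {1,3}  => 3  2->3 ok
  [7] x  {2}  => 2  3->2 ok
  [8] z  {1,3}  => 3  2->3 ok
  [9] x  {2}  => 2  3->2 ok
  [10] z  {1,3}  => 1  2->1 ok
  [11] x  {2}  => 2  1->2 ok
  [12] z  {1,3}  => 3  2->3 ok
  [13] y  {0}  => 0  3->0 ok
  [14] y  {0}  => 0  0->0 ok
  [15] y  {0}  => 0  0->0 ok
  [16] x  {2}  => 2  0->2 ok
  [17] y  {0}  => 0  2->0 ok
  [18] z  {1,3}  => 3  0->3 ok
  [19] y  {0}  => 0  3->0 ok
  [20] y  {0}  => 0  0->0 ok
  [21] z  {1,3}  => 3  0->3 ok
  [22] x  {2}  => 2  3->2 ok
  [23] z  {1,3}  => 3  2->3 ok
  [24] x  {2}  => 2  3->2 ok
  [25] z  {1,3}  => 3  2->3 ok
  [26] x  {2}  => 2  3->2 ok
  [27] z  {1,3}  => 1  2->1 ok
  [28] x  {2}  => 2  1->2 ok
  [29] z  {1,3}  => 1  2->1 ok

0,2,3,2,1,2,3,2,3,2,1,2,3,0,0,0,2,0,3,0,0,3,2,3,2,3,2,1,2,1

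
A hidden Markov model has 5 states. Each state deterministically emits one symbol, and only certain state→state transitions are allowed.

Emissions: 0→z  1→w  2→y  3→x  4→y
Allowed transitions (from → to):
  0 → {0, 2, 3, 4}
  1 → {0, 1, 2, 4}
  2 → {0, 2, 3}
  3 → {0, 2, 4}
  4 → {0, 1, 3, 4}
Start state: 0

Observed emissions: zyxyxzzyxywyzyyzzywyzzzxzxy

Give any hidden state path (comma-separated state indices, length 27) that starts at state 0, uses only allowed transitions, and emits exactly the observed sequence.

0,4,3,4,3,0,0,2,3,4,1,2,0,2,2,0,0,4,1,2,0,0,0,3,0,3,2

  [0] z  {0}  => 0  start
  [1] y  {2,4}  => 4  0->4 ok
  [2] x  {3}  => 3  4->3 ok
  [3] y  {2,4}  => 4  3->4 ok
  [4] x  {3}  => 3  4->3 ok
  [5] z  {0}  => 0  3->0 ok
  [6] z  {0}  => 0  0->0 ok
  [7] y  {2,4}  => 2  0->2 ok
  [8] x  {3}  => 3  2->3 ok
  [9] y  {2,4}  => 4  3->4 ok
  [10] w  {1}  => 1  4->1 ok
  [11] y  {2,4}  => 2  1->2 ok
  [12] z  {0}  => 0  2->0 ok
  [13] y  {2,4}  => 2  0->2 ok
  [14] y  {2,4}  => 2  2->2 ok
  [15] z  {0}  => 0  2->0 ok
  [16] z  {0}  => 0  0->0 ok
  [17] y  {2,4}  => 4  0->4 ok
  [18] w  {1}  => 1  4->1 ok
  [19] y  {2,4}  => 2  1->2 ok
  [20] z  {0}  => 0  2->0 ok
  [21] z  {0}  => 0  0->0 ok
  [22] z  {0}  => 0  0->0 ok
  [23] x  {3}  => 3  0->3 ok
  [24] z  {0}  => 0  3->0 ok
  [25] x  {3}  => 3  0->3 ok
  [26] y  {2,4}  => 2  3->2 ok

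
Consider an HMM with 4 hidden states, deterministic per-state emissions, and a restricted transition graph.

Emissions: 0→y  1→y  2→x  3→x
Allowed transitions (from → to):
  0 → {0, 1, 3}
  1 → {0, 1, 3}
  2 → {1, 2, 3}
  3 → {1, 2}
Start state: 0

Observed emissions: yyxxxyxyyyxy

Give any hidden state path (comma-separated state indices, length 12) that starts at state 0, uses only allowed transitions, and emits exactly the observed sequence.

0,0,3,2,2,1,3,1,0,0,3,1

  0: obs=y cand={0,1} pick 0 [start]
  1: obs=y cand={0,1} pick 0 [0->0 ok]
  2: obs=x cand={2,3} pick 3 [0->3 ok]
  3: obs=x cand={2,3} pick 2 [3->2 ok]
  4: obs=x cand={2,3} pick 2 [2->2 ok]
  5: obs=y cand={0,1} pick 1 [2->1 ok]
  6: obs=x cand={2,3} pick 3 [1->3 ok]
  7: obs=y cand={0,1} pick 1 [3->1 ok]
  8: obs=y cand={0,1} pick 0 [1->0 ok]
  9: obs=y cand={0,1} pick 0 [0->0 ok]
  10: obs=x cand={2,3} pick 3 [0->3 ok]
  11: obs=y cand={0,1} pick 1 [3->1 ok]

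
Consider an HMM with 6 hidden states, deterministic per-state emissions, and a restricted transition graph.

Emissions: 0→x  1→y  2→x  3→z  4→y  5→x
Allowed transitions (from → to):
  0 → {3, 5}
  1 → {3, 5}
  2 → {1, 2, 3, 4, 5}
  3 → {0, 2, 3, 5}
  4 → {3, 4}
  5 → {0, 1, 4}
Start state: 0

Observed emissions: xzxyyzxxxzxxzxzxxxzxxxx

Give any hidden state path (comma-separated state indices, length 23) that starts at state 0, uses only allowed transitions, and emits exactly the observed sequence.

  t0 'x' -> {0,2,5}, take 0 (start)
  t1 'z' -> {3}, take 3 (0->3 ok)
  t2 'x' -> {0,2,5}, take 2 (3->2 ok)
  t3 'y' -> {1,4}, take 4 (2->4 ok)
  t4 'y' -> {1,4}, take 4 (4->4 ok)
  t5 'z' -> {3}, take 3 (4->3 ok)
  t6 'x' -> {0,2,5}, take 2 (3->2 ok)
  t7 'x' -> {0,2,5}, take 5 (2->5 ok)
  t8 'x' -> {0,2,5}, take 0 (5->0 ok)
  t9 'z' -> {3}, take 3 (0->3 ok)
  t10 'x' -> {0,2,5}, take 2 (3->2 ok)
  t11 'x' -> {0,2,5}, take 2 (2->2 ok)
  t12 'z' -> {3}, take 3 (2->3 ok)
  t13 'x' -> {0,2,5}, take 0 (3->0 ok)
  t14 'z' -> {3}, take 3 (0->3 ok)
  t15 'x' -> {0,2,5}, take 0 (3->0 ok)
  t16 'x' -> {0,2,5}, take 5 (0->5 ok)
  t17 'x' -> {0,2,5}, take 0 (5->0 ok)
  t18 'z' -> {3}, take 3 (0->3 ok)
  t19 'x' -> {0,2,5}, take 0 (3->0 ok)
  t20 'x' -> {0,2,5}, take 5 (0->5 ok)
  t21 'x' -> {0,2,5}, take 0 (5->0 ok)
  t22 'x' -> {0,2,5}, take 5 (0->5 ok)

0,3,2,4,4,3,2,5,0,3,2,2,3,0,3,0,5,0,3,0,5,0,5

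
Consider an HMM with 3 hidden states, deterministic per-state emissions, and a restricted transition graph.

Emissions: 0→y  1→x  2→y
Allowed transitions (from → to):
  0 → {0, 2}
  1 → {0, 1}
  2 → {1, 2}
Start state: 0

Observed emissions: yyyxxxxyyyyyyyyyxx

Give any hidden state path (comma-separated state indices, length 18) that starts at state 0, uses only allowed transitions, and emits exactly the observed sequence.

  [0] y  {0,2}  => 0  start
  [1] y  {0,2}  => 2  0->2 ok
  [2] y  {0,2}  => 2  2->2 ok
  [3] x  {1}  => 1  2->1 ok
  [4] x  {1}  => 1  1->1 ok
  [5] x  {1}  => 1  1->1 ok
  [6] x  {1}  => 1  1->1 ok
  [7] y  {0,2}  => 0  1->0 ok
  [8] y  {0,2}  => 0  0->0 ok
  [9] y  {0,2}  => 0  0->0 ok
  [10] y  {0,2}  => 0  0->0 ok
  [11] y  {0,2}  => 0  0->0 ok
  [12] y  {0,2}  => 2  0->2 ok
  [13] y  {0,2}  => 2  2->2 ok
  [14] y  {0,2}  => 2  2->2 ok
  [15] y  {0,2}  => 2  2->2 ok
  [16] x  {1}  => 1  2->1 ok
  [17] x  {1}  => 1  1->1 ok

0,2,2,1,1,1,1,0,0,0,0,0,2,2,2,2,1,1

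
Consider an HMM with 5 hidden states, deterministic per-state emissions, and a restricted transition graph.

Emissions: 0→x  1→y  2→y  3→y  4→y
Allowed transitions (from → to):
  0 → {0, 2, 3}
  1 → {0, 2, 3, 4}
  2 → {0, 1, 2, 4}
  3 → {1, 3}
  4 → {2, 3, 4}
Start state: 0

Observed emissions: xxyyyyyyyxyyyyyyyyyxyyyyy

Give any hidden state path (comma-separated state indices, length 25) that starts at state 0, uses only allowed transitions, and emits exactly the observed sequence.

  pos 0: x in {0}, choose 0; start
  pos 1: x in {0}, choose 0; 0->0 ok
  pos 2: y in {1,2,3,4}, choose 2; 0->2 ok
  pos 3: y in {1,2,3,4}, choose 2; 2->2 ok
  pos 4: y in {1,2,3,4}, choose 4; 2->4 ok
  pos 5: y in {1,2,3,4}, choose 3; 4->3 ok
  pos 6: y in {1,2,3,4}, choose 3; 3->3 ok
  pos 7: y in {1,2,3,4}, choose 3; 3->3 ok
  pos 8: y in {1,2,3,4}, choose 1; 3->1 ok
  pos 9: x in {0}, choose 0; 1->0 ok
  pos 10: y in {1,2,3,4}, choose 3; 0->3 ok
  pos 11: y in {1,2,3,4}, choose 3; 3->3 ok
  pos 12: y in {1,2,3,4}, choose 3; 3->3 ok
  pos 13: y in {1,2,3,4}, choose 3; 3->3 ok
  pos 14: y in {1,2,3,4}, choose 1; 3->1 ok
  pos 15: y in {1,2,3,4}, choose 2; 1->2 ok
  pos 16: y in {1,2,3,4}, choose 2; 2->2 ok
  pos 17: y in {1,2,3,4}, choose 2; 2->2 ok
  pos 18: y in {1,2,3,4}, choose 1; 2->1 ok
  pos 19: x in {0}, choose 0; 1->0 ok
  pos 20: y in {1,2,3,4}, choose 3; 0->3 ok
  pos 21: y in {1,2,3,4}, choose 3; 3->3 ok
  pos 22: y in {1,2,3,4}, choose 1; 3->1 ok
  pos 23: y in {1,2,3,4}, choose 3; 1->3 ok
  pos 24: y in {1,2,3,4}, choose 1; 3->1 ok

0,0,2,2,4,3,3,3,1,0,3,3,3,3,1,2,2,2,1,0,3,3,1,3,1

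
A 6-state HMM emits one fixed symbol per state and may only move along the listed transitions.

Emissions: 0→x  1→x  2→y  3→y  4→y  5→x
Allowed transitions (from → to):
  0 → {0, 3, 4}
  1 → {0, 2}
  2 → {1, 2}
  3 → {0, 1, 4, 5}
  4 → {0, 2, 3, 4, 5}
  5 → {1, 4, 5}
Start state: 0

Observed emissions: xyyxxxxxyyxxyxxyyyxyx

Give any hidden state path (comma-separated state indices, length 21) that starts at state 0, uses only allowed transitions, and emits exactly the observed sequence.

  0: obs=x cand={0,1,5} pick 0 [start]
  1: obs=y cand={2,3,4} pick 4 [0->4 ok]
  2: obs=y cand={2,3,4} pick 3 [4->3 ok]
  3: obs=x cand={0,1,5} pick 5 [3->5 ok]
  4: obs=x cand={0,1,5} pick 1 [5->1 ok]
  5: obs=x cand={0,1,5} pick 0 [1->0 ok]
  6: obs=x cand={0,1,5} pick 0 [0->0 ok]
  7: obs=x cand={0,1,5} pick 0 [0->0 ok]
  8: obs=y cand={2,3,4} pick 3 [0->3 ok]
  9: obs=y cand={2,3,4} pick 4 [3->4 ok]
  10: obs=x cand={0,1,5} pick 5 [4->5 ok]
  11: obs=x cand={0,1,5} pick 1 [5->1 ok]
  12: obs=y cand={2,3,4} pick 2 [1->2 ok]
  13: obs=x cand={0,1,5} pick 1 [2->1 ok]
  14: obs=x cand={0,1,5} pick 0 [1->0 ok]
  15: obs=y cand={2,3,4} pick 4 [0->4 ok]
  16: obs=y cand={2,3,4} pick 2 [4->2 ok]
  17: obs=y cand={2,3,4} pick 2 [2->2 ok]
  18: obs=x cand={0,1,5} pick 1 [2->1 ok]
  19: obs=y cand={2,3,4} pick 2 [1->2 ok]
  20: obs=x cand={0,1,5} pick 1 [2->1 ok]

0,4,3,5,1,0,0,0,3,4,5,1,2,1,0,4,2,2,1,2,1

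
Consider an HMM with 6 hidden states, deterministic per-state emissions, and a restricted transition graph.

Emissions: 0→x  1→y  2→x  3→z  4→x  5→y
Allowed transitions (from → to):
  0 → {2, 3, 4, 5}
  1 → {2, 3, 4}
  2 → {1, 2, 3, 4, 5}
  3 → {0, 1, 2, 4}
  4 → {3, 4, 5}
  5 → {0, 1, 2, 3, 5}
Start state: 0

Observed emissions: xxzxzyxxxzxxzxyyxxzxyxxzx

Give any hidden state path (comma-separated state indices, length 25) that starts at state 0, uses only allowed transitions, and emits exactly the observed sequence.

0,2,3,4,3,1,2,4,4,3,2,2,3,0,5,1,4,4,3,4,5,0,2,3,0

  pos 0: x in {0,2,4}, choose 0; start
  pos 1: x in {0,2,4}, choose 2; 0->2 ok
  pos 2: z in {3}, choose 3; 2->3 ok
  pos 3: x in {0,2,4}, choose 4; 3->4 ok
  pos 4: z in {3}, choose 3; 4->3 ok
  pos 5: y in {1,5}, choose 1; 3->1 ok
  pos 6: x in {0,2,4}, choose 2; 1->2 ok
  pos 7: x in {0,2,4}, choose 4; 2->4 ok
  pos 8: x in {0,2,4}, choose 4; 4->4 ok
  pos 9: z in {3}, choose 3; 4->3 ok
  pos 10: x in {0,2,4}, choose 2; 3->2 ok
  pos 11: x in {0,2,4}, choose 2; 2->2 ok
  pos 12: z in {3}, choose 3; 2->3 ok
  pos 13: x in {0,2,4}, choose 0; 3->0 ok
  pos 14: y in {1,5}, choose 5; 0->5 ok
  pos 15: y in {1,5}, choose 1; 5->1 ok
  pos 16: x in {0,2,4}, choose 4; 1->4 ok
  pos 17: x in {0,2,4}, choose 4; 4->4 ok
  pos 18: z in {3}, choose 3; 4->3 ok
  pos 19: x in {0,2,4}, choose 4; 3->4 ok
  pos 20: y in {1,5}, choose 5; 4->5 ok
  pos 21: x in {0,2,4}, choose 0; 5->0 ok
  pos 22: x in {0,2,4}, choose 2; 0->2 ok
  pos 23: z in {3}, choose 3; 2->3 ok
  pos 24: x in {0,2,4}, choose 0; 3->0 ok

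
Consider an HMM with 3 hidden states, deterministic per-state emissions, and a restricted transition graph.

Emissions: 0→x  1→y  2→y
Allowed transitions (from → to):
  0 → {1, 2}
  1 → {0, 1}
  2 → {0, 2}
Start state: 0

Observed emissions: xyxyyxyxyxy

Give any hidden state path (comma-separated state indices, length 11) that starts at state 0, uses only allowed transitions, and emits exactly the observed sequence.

  0: obs=x cand={0} pick 0 [start]
  1: obs=y cand={1,2} pick 2 [0->2 ok]
  2: obs=x cand={0} pick 0 [2->0 ok]
  3: obs=y cand={1,2} pick 2 [0->2 ok]
  4: obs=y cand={1,2} pick 2 [2->2 ok]
  5: obs=x cand={0} pick 0 [2->0 ok]
  6: obs=y cand={1,2} pick 2 [0->2 ok]
  7: obs=x cand={0} pick 0 [2->0 ok]
  8: obs=y cand={1,2} pick 1 [0->1 ok]
  9: obs=x cand={0} pick 0 [1->0 ok]
  10: obs=y cand={1,2} pick 1 [0->1 ok]

0,2,0,2,2,0,2,0,1,0,1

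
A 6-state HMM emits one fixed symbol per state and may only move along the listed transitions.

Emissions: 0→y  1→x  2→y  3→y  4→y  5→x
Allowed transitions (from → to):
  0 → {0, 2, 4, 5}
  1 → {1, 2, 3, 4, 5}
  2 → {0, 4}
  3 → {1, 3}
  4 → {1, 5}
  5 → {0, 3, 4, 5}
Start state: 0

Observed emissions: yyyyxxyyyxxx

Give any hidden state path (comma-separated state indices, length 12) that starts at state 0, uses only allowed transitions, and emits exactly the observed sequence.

0,0,2,0,5,5,3,3,3,1,5,5

  t0 'y' -> {0,2,3,4}, take 0 (start)
  t1 'y' -> {0,2,3,4}, take 0 (0->0 ok)
  t2 'y' -> {0,2,3,4}, take 2 (0->2 ok)
  t3 'y' -> {0,2,3,4}, take 0 (2->0 ok)
  t4 'x' -> {1,5}, take 5 (0->5 ok)
  t5 'x' -> {1,5}, take 5 (5->5 ok)
  t6 'y' -> {0,2,3,4}, take 3 (5->3 ok)
  t7 'y' -> {0,2,3,4}, take 3 (3->3 ok)
  t8 'y' -> {0,2,3,4}, take 3 (3->3 ok)
  t9 'x' -> {1,5}, take 1 (3->1 ok)
  t10 'x' -> {1,5}, take 5 (1->5 ok)
  t11 'x' -> {1,5}, take 5 (5->5 ok)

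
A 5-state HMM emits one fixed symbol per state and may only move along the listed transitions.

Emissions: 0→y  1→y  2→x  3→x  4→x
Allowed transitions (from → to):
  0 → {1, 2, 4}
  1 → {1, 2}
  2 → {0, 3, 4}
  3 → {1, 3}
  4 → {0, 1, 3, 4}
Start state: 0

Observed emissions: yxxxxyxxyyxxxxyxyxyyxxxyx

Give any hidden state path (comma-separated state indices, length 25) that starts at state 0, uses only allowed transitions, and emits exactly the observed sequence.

  pos 0: y in {0,1}, choose 0; start
  pos 1: x in {2,3,4}, choose 4; 0->4 ok
  pos 2: x in {2,3,4}, choose 3; 4->3 ok
  pos 3: x in {2,3,4}, choose 3; 3->3 ok
  pos 4: x in {2,3,4}, choose 3; 3->3 ok
  pos 5: y in {0,1}, choose 1; 3->1 ok
  pos 6: x in {2,3,4}, choose 2; 1->2 ok
  pos 7: x in {2,3,4}, choose 4; 2->4 ok
  pos 8: y in {0,1}, choose 1; 4->1 ok
  pos 9: y in {0,1}, choose 1; 1->1 ok
  pos 10: x in {2,3,4}, choose 2; 1->2 ok
  pos 11: x in {2,3,4}, choose 3; 2->3 ok
  pos 12: x in {2,3,4}, choose 3; 3->3 ok
  pos 13: x in {2,3,4}, choose 3; 3->3 ok
  pos 14: y in {0,1}, choose 1; 3->1 ok
  pos 15: x in {2,3,4}, choose 2; 1->2 ok
  pos 16: y in {0,1}, choose 0; 2->0 ok
  pos 17: x in {2,3,4}, choose 4; 0->4 ok
  pos 18: y in {0,1}, choose 1; 4->1 ok
  pos 19: y in {0,1}, choose 1; 1->1 ok
  pos 20: x in {2,3,4}, choose 2; 1->2 ok
  pos 21: x in {2,3,4}, choose 3; 2->3 ok
  pos 22: x in {2,3,4}, choose 3; 3->3 ok
  pos 23: y in {0,1}, choose 1; 3->1 ok
  pos 24: x in {2,3,4}, choose 2; 1->2 ok

0,4,3,3,3,1,2,4,1,1,2,3,3,3,1,2,0,4,1,1,2,3,3,1,2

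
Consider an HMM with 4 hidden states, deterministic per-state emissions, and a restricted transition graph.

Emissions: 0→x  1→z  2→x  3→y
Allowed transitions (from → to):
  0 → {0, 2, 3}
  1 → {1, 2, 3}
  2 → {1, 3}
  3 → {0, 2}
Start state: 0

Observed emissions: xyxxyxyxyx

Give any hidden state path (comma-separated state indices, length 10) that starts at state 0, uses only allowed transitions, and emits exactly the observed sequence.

  0: obs=x cand={0,2} pick 0 [start]
  1: obs=y cand={3} pick 3 [0->3 ok]
  2: obs=x cand={0,2} pick 0 [3->0 ok]
  3: obs=x cand={0,2} pick 2 [0->2 ok]
  4: obs=y cand={3} pick 3 [2->3 ok]
  5: obs=x cand={0,2} pick 0 [3->0 ok]
  6: obs=y cand={3} pick 3 [0->3 ok]
  7: obs=x cand={0,2} pick 2 [3->2 ok]
  8: obs=y cand={3} pick 3 [2->3 ok]
  9: obs=x cand={0,2} pick 0 [3->0 ok]

0,3,0,2,3,0,3,2,3,0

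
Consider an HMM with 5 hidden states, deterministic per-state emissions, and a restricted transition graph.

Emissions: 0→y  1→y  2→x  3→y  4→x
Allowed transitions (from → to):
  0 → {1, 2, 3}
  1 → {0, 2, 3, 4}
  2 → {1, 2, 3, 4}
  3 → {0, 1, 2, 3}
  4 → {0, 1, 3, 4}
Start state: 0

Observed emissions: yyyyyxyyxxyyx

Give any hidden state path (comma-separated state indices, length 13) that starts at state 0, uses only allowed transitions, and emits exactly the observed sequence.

0,3,1,3,1,4,0,3,2,2,3,1,4

  0: obs=y cand={0,1,3} pick 0 [start]
  1: obs=y cand={0,1,3} pick 3 [0->3 ok]
  2: obs=y cand={0,1,3} pick 1 [3->1 ok]
  3: obs=y cand={0,1,3} pick 3 [1->3 ok]
  4: obs=y cand={0,1,3} pick 1 [3->1 ok]
  5: obs=x cand={2,4} pick 4 [1->4 ok]
  6: obs=y cand={0,1,3} pick 0 [4->0 ok]
  7: obs=y cand={0,1,3} pick 3 [0->3 ok]
  8: obs=x cand={2,4} pick 2 [3->2 ok]
  9: obs=x cand={2,4} pick 2 [2->2 ok]
  10: obs=y cand={0,1,3} pick 3 [2->3 ok]
  11: obs=y cand={0,1,3} pick 1 [3->1 ok]
  12: obs=x cand={2,4} pick 4 [1->4 ok]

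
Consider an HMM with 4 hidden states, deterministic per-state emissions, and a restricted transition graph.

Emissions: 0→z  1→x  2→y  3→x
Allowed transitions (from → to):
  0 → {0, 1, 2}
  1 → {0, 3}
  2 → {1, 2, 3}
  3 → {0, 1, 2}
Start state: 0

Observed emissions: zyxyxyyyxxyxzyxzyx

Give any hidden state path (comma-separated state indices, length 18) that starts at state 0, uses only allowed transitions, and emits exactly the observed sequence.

  pos 0: z in {0}, choose 0; start
  pos 1: y in {2}, choose 2; 0->2 ok
  pos 2: x in {1,3}, choose 3; 2->3 ok
  pos 3: y in {2}, choose 2; 3->2 ok
  pos 4: x in {1,3}, choose 3; 2->3 ok
  pos 5: y in {2}, choose 2; 3->2 ok
  pos 6: y in {2}, choose 2; 2->2 ok
  pos 7: y in {2}, choose 2; 2->2 ok
  pos 8: x in {1,3}, choose 1; 2->1 ok
  pos 9: x in {1,3}, choose 3; 1->3 ok
  pos 10: y in {2}, choose 2; 3->2 ok
  pos 11: x in {1,3}, choose 1; 2->1 ok
  pos 12: z in {0}, choose 0; 1->0 ok
  pos 13: y in {2}, choose 2; 0->2 ok
  pos 14: x in {1,3}, choose 1; 2->1 ok
  pos 15: z in {0}, choose 0; 1->0 ok
  pos 16: y in {2}, choose 2; 0->2 ok
  pos 17: x in {1,3}, choose 3; 2->3 ok

0,2,3,2,3,2,2,2,1,3,2,1,0,2,1,0,2,3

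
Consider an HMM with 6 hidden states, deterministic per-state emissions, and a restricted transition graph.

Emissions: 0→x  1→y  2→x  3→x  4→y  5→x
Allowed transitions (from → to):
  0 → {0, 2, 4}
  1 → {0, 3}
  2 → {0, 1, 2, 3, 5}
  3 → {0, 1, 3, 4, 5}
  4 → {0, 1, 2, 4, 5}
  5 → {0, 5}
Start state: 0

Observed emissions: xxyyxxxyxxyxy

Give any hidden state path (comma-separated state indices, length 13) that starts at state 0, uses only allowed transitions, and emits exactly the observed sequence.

  [0] x  {0,2,3,5}  => 0  start
  [1] x  {0,2,3,5}  => 0  0->0 ok
  [2] y  {1,4}  => 4  0->4 ok
  [3] y  {1,4}  => 4  4->4 ok
  [4] x  {0,2,3,5}  => 2  4->2 ok
  [5] x  {0,2,3,5}  => 0  2->0 ok
  [6] x  {0,2,3,5}  => 2  0->2 ok
  [7] y  {1,4}  => 1  2->1 ok
  [8] x  {0,2,3,5}  => 3  1->3 ok
  [9] x  {0,2,3,5}  => 0  3->0 ok
  [10] y  {1,4}  => 4  0->4 ok
  [11] x  {0,2,3,5}  => 2  4->2 ok
  [12] y  {1,4}  => 1  2->1 ok

0,0,4,4,2,0,2,1,3,0,4,2,1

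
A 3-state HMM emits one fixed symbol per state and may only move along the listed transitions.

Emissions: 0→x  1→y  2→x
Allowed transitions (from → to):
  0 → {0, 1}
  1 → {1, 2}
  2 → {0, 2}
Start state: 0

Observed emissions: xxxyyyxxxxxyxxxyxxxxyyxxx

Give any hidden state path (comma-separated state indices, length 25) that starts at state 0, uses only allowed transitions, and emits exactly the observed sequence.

0,0,0,1,1,1,2,2,0,0,0,1,2,2,0,1,2,2,2,0,1,1,2,2,2

  [0] x  {0,2}  => 0  start
  [1] x  {0,2}  => 0  0->0 ok
  [2] x  {0,2}  => 0  0->0 ok
  [3] y  {1}  => 1  0->1 ok
  [4] y  {1}  => 1  1->1 ok
  [5] y  {1}  => 1  1->1 ok
  [6] x  {0,2}  => 2  1->2 ok
  [7] x  {0,2}  => 2  2->2 ok
  [8] x  {0,2}  => 0  2->0 ok
  [9] x  {0,2}  => 0  0->0 ok
  [10] x  {0,2}  => 0  0->0 ok
  [11] y  {1}  => 1  0->1 ok
  [12] x  {0,2}  => 2  1->2 ok
  [13] x  {0,2}  => 2  2->2 ok
  [14] x  {0,2}  => 0  2->0 ok
  [15] y  {1}  => 1  0->1 ok
  [16] x  {0,2}  => 2  1->2 ok
  [17] x  {0,2}  => 2  2->2 ok
  [18] x  {0,2}  => 2  2->2 ok
  [19] x  {0,2}  => 0  2->0 ok
  [20] y  {1}  => 1  0->1 ok
  [21] y  {1}  => 1  1->1 ok
  [22] x  {0,2}  => 2  1->2 ok
  [23] x  {0,2}  => 2  2->2 ok
  [24] x  {0,2}  => 2  2->2 ok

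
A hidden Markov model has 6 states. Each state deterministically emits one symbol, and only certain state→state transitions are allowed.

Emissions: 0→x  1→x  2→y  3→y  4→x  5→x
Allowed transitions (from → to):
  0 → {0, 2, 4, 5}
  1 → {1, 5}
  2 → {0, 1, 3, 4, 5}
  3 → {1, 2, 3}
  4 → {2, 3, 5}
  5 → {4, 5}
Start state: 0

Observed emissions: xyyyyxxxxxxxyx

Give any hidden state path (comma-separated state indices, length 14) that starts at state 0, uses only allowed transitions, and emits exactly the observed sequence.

  pos 0: x in {0,1,4,5}, choose 0; start
  pos 1: y in {2,3}, choose 2; 0->2 ok
  pos 2: y in {2,3}, choose 3; 2->3 ok
  pos 3: y in {2,3}, choose 3; 3->3 ok
  pos 4: y in {2,3}, choose 3; 3->3 ok
  pos 5: x in {0,1,4,5}, choose 1; 3->1 ok
  pos 6: x in {0,1,4,5}, choose 1; 1->1 ok
  pos 7: x in {0,1,4,5}, choose 1; 1->1 ok
  pos 8: x in {0,1,4,5}, choose 1; 1->1 ok
  pos 9: x in {0,1,4,5}, choose 5; 1->5 ok
  pos 10: x in {0,1,4,5}, choose 5; 5->5 ok
  pos 11: x in {0,1,4,5}, choose 4; 5->4 ok
  pos 12: y in {2,3}, choose 2; 4->2 ok
  pos 13: x in {0,1,4,5}, choose 5; 2->5 ok

0,2,3,3,3,1,1,1,1,5,5,4,2,5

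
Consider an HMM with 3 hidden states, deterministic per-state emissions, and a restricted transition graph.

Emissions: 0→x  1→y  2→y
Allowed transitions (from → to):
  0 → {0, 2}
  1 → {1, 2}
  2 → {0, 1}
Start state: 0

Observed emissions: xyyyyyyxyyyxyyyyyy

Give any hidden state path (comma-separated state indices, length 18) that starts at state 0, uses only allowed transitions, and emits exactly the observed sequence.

  0: obs=x cand={0} pick 0 [start]
  1: obs=y cand={1,2} pick 2 [0->2 ok]
  2: obs=y cand={1,2} pick 1 [2->1 ok]
  3: obs=y cand={1,2} pick 1 [1->1 ok]
  4: obs=y cand={1,2} pick 1 [1->1 ok]
  5: obs=y cand={1,2} pick 1 [1->1 ok]
  6: obs=y cand={1,2} pick 2 [1->2 ok]
  7: obs=x cand={0} pick 0 [2->0 ok]
  8: obs=y cand={1,2} pick 2 [0->2 ok]
  9: obs=y cand={1,2} pick 1 [2->1 ok]
  10: obs=y cand={1,2} pick 2 [1->2 ok]
  11: obs=x cand={0} pick 0 [2->0 ok]
  12: obs=y cand={1,2} pick 2 [0->2 ok]
  13: obs=y cand={1,2} pick 1 [2->1 ok]
  14: obs=y cand={1,2} pick 2 [1->2 ok]
  15: obs=y cand={1,2} pick 1 [2->1 ok]
  16: obs=y cand={1,2} pick 1 [1->1 ok]
  17: obs=y cand={1,2} pick 2 [1->2 ok]

0,2,1,1,1,1,2,0,2,1,2,0,2,1,2,1,1,2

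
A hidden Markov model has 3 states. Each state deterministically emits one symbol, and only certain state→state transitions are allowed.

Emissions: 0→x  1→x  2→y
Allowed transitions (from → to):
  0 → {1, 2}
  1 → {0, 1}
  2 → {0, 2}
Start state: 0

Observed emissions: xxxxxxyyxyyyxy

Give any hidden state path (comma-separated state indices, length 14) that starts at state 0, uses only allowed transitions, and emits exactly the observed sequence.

  0: obs=x cand={0,1} pick 0 [start]
  1: obs=x cand={0,1} pick 1 [0->1 ok]
  2: obs=x cand={0,1} pick 1 [1->1 ok]
  3: obs=x cand={0,1} pick 1 [1->1 ok]
  4: obs=x cand={0,1} pick 1 [1->1 ok]
  5: obs=x cand={0,1} pick 0 [1->0 ok]
  6: obs=y cand={2} pick 2 [0->2 ok]
  7: obs=y cand={2} pick 2 [2->2 ok]
  8: obs=x cand={0,1} pick 0 [2->0 ok]
  9: obs=y cand={2} pick 2 [0->2 ok]
  10: obs=y cand={2} pick 2 [2->2 ok]
  11: obs=y cand={2} pick 2 [2->2 ok]
  12: obs=x cand={0,1} pick 0 [2->0 ok]
  13: obs=y cand={2} pick 2 [0->2 ok]

0,1,1,1,1,0,2,2,0,2,2,2,0,2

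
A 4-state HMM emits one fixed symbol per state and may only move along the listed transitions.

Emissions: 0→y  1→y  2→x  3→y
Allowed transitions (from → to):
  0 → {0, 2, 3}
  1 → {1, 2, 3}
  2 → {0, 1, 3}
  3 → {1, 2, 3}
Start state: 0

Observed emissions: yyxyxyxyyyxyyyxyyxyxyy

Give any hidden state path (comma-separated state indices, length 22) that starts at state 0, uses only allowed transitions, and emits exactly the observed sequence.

  pos 0: y in {0,1,3}, choose 0; start
  pos 1: y in {0,1,3}, choose 0; 0->0 ok
  pos 2: x in {2}, choose 2; 0->2 ok
  pos 3: y in {0,1,3}, choose 0; 2->0 ok
  pos 4: x in {2}, choose 2; 0->2 ok
  pos 5: y in {0,1,3}, choose 1; 2->1 ok
  pos 6: x in {2}, choose 2; 1->2 ok
  pos 7: y in {0,1,3}, choose 0; 2->0 ok
  pos 8: y in {0,1,3}, choose 0; 0->0 ok
  pos 9: y in {0,1,3}, choose 0; 0->0 ok
  pos 10: x in {2}, choose 2; 0->2 ok
  pos 11: y in {0,1,3}, choose 0; 2->0 ok
  pos 12: y in {0,1,3}, choose 3; 0->3 ok
  pos 13: y in {0,1,3}, choose 3; 3->3 ok
  pos 14: x in {2}, choose 2; 3->2 ok
  pos 15: y in {0,1,3}, choose 3; 2->3 ok
  pos 16: y in {0,1,3}, choose 1; 3->1 ok
  pos 17: x in {2}, choose 2; 1->2 ok
  pos 18: y in {0,1,3}, choose 0; 2->0 ok
  pos 19: x in {2}, choose 2; 0->2 ok
  pos 20: y in {0,1,3}, choose 0; 2->0 ok
  pos 21: y in {0,1,3}, choose 0; 0->0 ok

0,0,2,0,2,1,2,0,0,0,2,0,3,3,2,3,1,2,0,2,0,0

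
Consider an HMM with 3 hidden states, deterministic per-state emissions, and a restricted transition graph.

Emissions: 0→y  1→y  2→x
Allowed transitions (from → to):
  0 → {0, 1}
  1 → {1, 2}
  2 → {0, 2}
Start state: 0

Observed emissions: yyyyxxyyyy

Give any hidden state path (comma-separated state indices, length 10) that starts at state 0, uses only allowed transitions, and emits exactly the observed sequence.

  t0 'y' -> {0,1}, take 0 (start)
  t1 'y' -> {0,1}, take 1 (0->1 ok)
  t2 'y' -> {0,1}, take 1 (1->1 ok)
  t3 'y' -> {0,1}, take 1 (1->1 ok)
  t4 'x' -> {2}, take 2 (1->2 ok)
  t5 'x' -> {2}, take 2 (2->2 ok)
  t6 'y' -> {0,1}, take 0 (2->0 ok)
  t7 'y' -> {0,1}, take 0 (0->0 ok)
  t8 'y' -> {0,1}, take 0 (0->0 ok)
  t9 'y' -> {0,1}, take 1 (0->1 ok)

0,1,1,1,2,2,0,0,0,1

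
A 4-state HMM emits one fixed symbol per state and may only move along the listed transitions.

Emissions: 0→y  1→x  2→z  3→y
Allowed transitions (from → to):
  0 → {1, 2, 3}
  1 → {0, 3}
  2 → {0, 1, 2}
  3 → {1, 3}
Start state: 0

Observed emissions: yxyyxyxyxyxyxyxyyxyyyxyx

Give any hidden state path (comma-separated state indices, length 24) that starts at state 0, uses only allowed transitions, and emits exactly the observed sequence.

  t0 'y' -> {0,3}, take 0 (start)
  t1 'x' -> {1}, take 1 (0->1 ok)
  t2 'y' -> {0,3}, take 0 (1->0 ok)
  t3 'y' -> {0,3}, take 3 (0->3 ok)
  t4 'x' -> {1}, take 1 (3->1 ok)
  t5 'y' -> {0,3}, take 0 (1->0 ok)
  t6 'x' -> {1}, take 1 (0->1 ok)
  t7 'y' -> {0,3}, take 0 (1->0 ok)
  t8 'x' -> {1}, take 1 (0->1 ok)
  t9 'y' -> {0,3}, take 0 (1->0 ok)
  t10 'x' -> {1}, take 1 (0->1 ok)
  t11 'y' -> {0,3}, take 3 (1->3 ok)
  t12 'x' -> {1}, take 1 (3->1 ok)
  t13 'y' -> {0,3}, take 3 (1->3 ok)
  t14 'x' -> {1}, take 1 (3->1 ok)
  t15 'y' -> {0,3}, take 0 (1->0 ok)
  t16 'y' -> {0,3}, take 3 (0->3 ok)
  t17 'x' -> {1}, take 1 (3->1 ok)
  t18 'y' -> {0,3}, take 3 (1->3 ok)
  t19 'y' -> {0,3}, take 3 (3->3 ok)
  t20 'y' -> {0,3}, take 3 (3->3 ok)
  t21 'x' -> {1}, take 1 (3->1 ok)
  t22 'y' -> {0,3}, take 3 (1->3 ok)
  t23 'x' -> {1}, take 1 (3->1 ok)

0,1,0,3,1,0,1,0,1,0,1,3,1,3,1,0,3,1,3,3,3,1,3,1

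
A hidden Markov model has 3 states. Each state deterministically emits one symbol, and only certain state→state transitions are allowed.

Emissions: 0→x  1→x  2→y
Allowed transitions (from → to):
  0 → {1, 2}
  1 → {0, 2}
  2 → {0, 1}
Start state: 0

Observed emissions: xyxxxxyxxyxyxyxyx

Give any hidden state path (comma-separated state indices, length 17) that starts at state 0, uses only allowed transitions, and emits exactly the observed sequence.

0,2,1,0,1,0,2,1,0,2,0,2,0,2,1,2,1

  [0] x  {0,1}  => 0  start
  [1] y  {2}  => 2  0->2 ok
  [2] x  {0,1}  => 1  2->1 ok
  [3] x  {0,1}  => 0  1->0 ok
  [4] x  {0,1}  => 1  0->1 ok
  [5] x  {0,1}  => 0  1->0 ok
  [6] y  {2}  => 2  0->2 ok
  [7] x  {0,1}  => 1  2->1 ok
  [8] x  {0,1}  => 0  1->0 ok
  [9] y  {2}  => 2  0->2 ok
  [10] x  {0,1}  => 0  2->0 ok
  [11] y  {2}  => 2  0->2 ok
  [12] x  {0,1}  => 0  2->0 ok
  [13] y  {2}  => 2  0->2 ok
  [14] x  {0,1}  => 1  2->1 ok
  [15] y  {2}  => 2  1->2 ok
  [16] x  {0,1}  => 1  2->1 ok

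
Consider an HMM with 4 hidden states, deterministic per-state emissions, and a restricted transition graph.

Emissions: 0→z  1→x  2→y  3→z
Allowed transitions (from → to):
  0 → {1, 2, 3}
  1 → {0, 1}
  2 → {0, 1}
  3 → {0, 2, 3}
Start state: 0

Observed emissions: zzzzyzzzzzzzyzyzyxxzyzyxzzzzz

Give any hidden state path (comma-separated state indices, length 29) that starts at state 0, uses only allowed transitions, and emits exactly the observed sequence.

0,3,3,0,2,0,3,3,3,3,0,3,2,0,2,0,2,1,1,0,2,0,2,1,0,3,3,3,0

  [0] z  {0,3}  => 0  start
  [1] z  {0,3}  => 3  0->3 ok
  [2] z  {0,3}  => 3  3->3 ok
  [3] z  {0,3}  => 0  3->0 ok
  [4] y  {2}  => 2  0->2 ok
  [5] z  {0,3}  => 0  2->0 ok
  [6] z  {0,3}  => 3  0->3 ok
  [7] z  {0,3}  => 3  3->3 ok
  [8] z  {0,3}  => 3  3->3 ok
  [9] z  {0,3}  => 3  3->3 ok
  [10] z  {0,3}  => 0  3->0 ok
  [11] z  {0,3}  => 3  0->3 ok
  [12] y  {2}  => 2  3->2 ok
  [13] z  {0,3}  => 0  2->0 ok
  [14] y  {2}  => 2  0->2 ok
  [15] z  {0,3}  => 0  2->0 ok
  [16] y  {2}  => 2  0->2 ok
  [17] x  {1}  => 1  2->1 ok
  [18] x  {1}  => 1  1->1 ok
  [19] z  {0,3}  => 0  1->0 ok
  [20] y  {2}  => 2  0->2 ok
  [21] z  {0,3}  => 0  2->0 ok
  [22] y  {2}  => 2  0->2 ok
  [23] x  {1}  => 1  2->1 ok
  [24] z  {0,3}  => 0  1->0 ok
  [25] z  {0,3}  => 3  0->3 ok
  [26] z  {0,3}  => 3  3->3 ok
  [27] z  {0,3}  => 3  3->3 ok
  [28] z  {0,3}  => 0  3->0 ok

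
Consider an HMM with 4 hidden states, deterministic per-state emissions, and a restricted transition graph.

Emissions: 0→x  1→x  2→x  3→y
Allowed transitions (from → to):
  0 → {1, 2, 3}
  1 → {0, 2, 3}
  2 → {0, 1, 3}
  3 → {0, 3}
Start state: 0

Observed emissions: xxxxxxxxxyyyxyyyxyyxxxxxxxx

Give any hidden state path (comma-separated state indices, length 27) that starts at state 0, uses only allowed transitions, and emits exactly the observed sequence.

  t0 'x' -> {0,1,2}, take 0 (start)
  t1 'x' -> {0,1,2}, take 1 (0->1 ok)
  t2 'x' -> {0,1,2}, take 2 (1->2 ok)
  t3 'x' -> {0,1,2}, take 0 (2->0 ok)
  t4 'x' -> {0,1,2}, take 2 (0->2 ok)
  t5 'x' -> {0,1,2}, take 1 (2->1 ok)
  t6 'x' -> {0,1,2}, take 0 (1->0 ok)
  t7 'x' -> {0,1,2}, take 1 (0->1 ok)
  t8 'x' -> {0,1,2}, take 0 (1->0 ok)
  t9 'y' -> {3}, take 3 (0->3 ok)
  t10 'y' -> {3}, take 3 (3->3 ok)
  t11 'y' -> {3}, take 3 (3->3 ok)
  t12 'x' -> {0,1,2}, take 0 (3->0 ok)
  t13 'y' -> {3}, take 3 (0->3 ok)
  t14 'y' -> {3}, take 3 (3->3 ok)
  t15 'y' -> {3}, take 3 (3->3 ok)
  t16 'x' -> {0,1,2}, take 0 (3->0 ok)
  t17 'y' -> {3}, take 3 (0->3 ok)
  t18 'y' -> {3}, take 3 (3->3 ok)
  t19 'x' -> {0,1,2}, take 0 (3->0 ok)
  t20 'x' -> {0,1,2}, take 1 (0->1 ok)
  t21 'x' -> {0,1,2}, take 2 (1->2 ok)
  t22 'x' -> {0,1,2}, take 0 (2->0 ok)
  t23 'x' -> {0,1,2}, take 1 (0->1 ok)
  t24 'x' -> {0,1,2}, take 2 (1->2 ok)
  t25 'x' -> {0,1,2}, take 0 (2->0 ok)
  t26 'x' -> {0,1,2}, take 2 (0->2 ok)

0,1,2,0,2,1,0,1,0,3,3,3,0,3,3,3,0,3,3,0,1,2,0,1,2,0,2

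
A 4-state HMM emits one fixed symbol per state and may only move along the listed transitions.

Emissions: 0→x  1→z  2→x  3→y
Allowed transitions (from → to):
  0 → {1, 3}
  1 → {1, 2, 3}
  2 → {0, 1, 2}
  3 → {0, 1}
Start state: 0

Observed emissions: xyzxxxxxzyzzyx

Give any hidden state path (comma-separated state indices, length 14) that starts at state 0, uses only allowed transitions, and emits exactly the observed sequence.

  0: obs=x cand={0,2} pick 0 [start]
  1: obs=y cand={3} pick 3 [0->3 ok]
  2: obs=z cand={1} pick 1 [3->1 ok]
  3: obs=x cand={0,2} pick 2 [1->2 ok]
  4: obs=x cand={0,2} pick 2 [2->2 ok]
  5: obs=x cand={0,2} pick 2 [2->2 ok]
  6: obs=x cand={0,2} pick 2 [2->2 ok]
  7: obs=x cand={0,2} pick 2 [2->2 ok]
  8: obs=z cand={1} pick 1 [2->1 ok]
  9: obs=y cand={3} pick 3 [1->3 ok]
  10: obs=z cand={1} pick 1 [3->1 ok]
  11: obs=z cand={1} pick 1 [1->1 ok]
  12: obs=y cand={3} pick 3 [1->3 ok]
  13: obs=x cand={0,2} pick 0 [3->0 ok]

0,3,1,2,2,2,2,2,1,3,1,1,3,0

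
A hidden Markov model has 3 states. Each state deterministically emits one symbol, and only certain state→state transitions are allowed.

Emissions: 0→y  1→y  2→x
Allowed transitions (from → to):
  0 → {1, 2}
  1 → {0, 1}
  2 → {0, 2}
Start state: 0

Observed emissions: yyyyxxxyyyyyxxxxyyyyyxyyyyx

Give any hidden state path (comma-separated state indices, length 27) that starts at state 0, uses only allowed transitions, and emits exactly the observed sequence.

  [0] y  {0,1}  => 0  start
  [1] y  {0,1}  => 1  0->1 ok
  [2] y  {0,1}  => 1  1->1 ok
  [3] y  {0,1}  => 0  1->0 ok
  [4] x  {2}  => 2  0->2 ok
  [5] x  {2}  => 2  2->2 ok
  [6] x  {2}  => 2  2->2 ok
  [7] y  {0,1}  => 0  2->0 ok
  [8] y  {0,1}  => 1  0->1 ok
  [9] y  {0,1}  => 1  1->1 ok
  [10] y  {0,1}  => 1  1->1 ok
  [11] y  {0,1}  => 0  1->0 ok
  [12] x  {2}  => 2  0->2 ok
  [13] x  {2}  => 2  2->2 ok
  [14] x  {2}  => 2  2->2 ok
  [15] x  {2}  => 2  2->2 ok
  [16] y  {0,1}  => 0  2->0 ok
  [17] y  {0,1}  => 1  0->1 ok
  [18] y  {0,1}  => 1  1->1 ok
  [19] y  {0,1}  => 1  1->1 ok
  [20] y  {0,1}  => 0  1->0 ok
  [21] x  {2}  => 2  0->2 ok
  [22] y  {0,1}  => 0  2->0 ok
  [23] y  {0,1}  => 1  0->1 ok
  [24] y  {0,1}  => 1  1->1 ok
  [25] y  {0,1}  => 0  1->0 ok
  [26] x  {2}  => 2  0->2 ok

0,1,1,0,2,2,2,0,1,1,1,0,2,2,2,2,0,1,1,1,0,2,0,1,1,0,2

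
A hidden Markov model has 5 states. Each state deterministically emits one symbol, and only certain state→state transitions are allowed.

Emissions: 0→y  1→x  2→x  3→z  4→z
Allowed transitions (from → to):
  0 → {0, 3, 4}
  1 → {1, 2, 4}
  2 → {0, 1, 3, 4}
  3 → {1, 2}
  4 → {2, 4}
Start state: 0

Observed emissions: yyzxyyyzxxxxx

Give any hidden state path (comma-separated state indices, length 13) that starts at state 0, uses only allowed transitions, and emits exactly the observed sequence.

  pos 0: y in {0}, choose 0; start
  pos 1: y in {0}, choose 0; 0->0 ok
  pos 2: z in {3,4}, choose 4; 0->4 ok
  pos 3: x in {1,2}, choose 2; 4->2 ok
  pos 4: y in {0}, choose 0; 2->0 ok
  pos 5: y in {0}, choose 0; 0->0 ok
  pos 6: y in {0}, choose 0; 0->0 ok
  pos 7: z in {3,4}, choose 3; 0->3 ok
  pos 8: x in {1,2}, choose 1; 3->1 ok
  pos 9: x in {1,2}, choose 1; 1->1 ok
  pos 10: x in {1,2}, choose 1; 1->1 ok
  pos 11: x in {1,2}, choose 1; 1->1 ok
  pos 12: x in {1,2}, choose 2; 1->2 ok

0,0,4,2,0,0,0,3,1,1,1,1,2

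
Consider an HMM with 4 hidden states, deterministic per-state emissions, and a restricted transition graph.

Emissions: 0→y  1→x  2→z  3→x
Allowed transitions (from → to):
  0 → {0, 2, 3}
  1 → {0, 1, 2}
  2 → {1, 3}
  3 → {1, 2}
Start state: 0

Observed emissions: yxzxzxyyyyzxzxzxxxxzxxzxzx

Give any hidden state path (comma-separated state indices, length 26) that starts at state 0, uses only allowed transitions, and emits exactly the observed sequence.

0,3,2,3,2,1,0,0,0,0,2,1,2,3,2,3,1,1,1,2,3,1,2,1,2,3

  t0 'y' -> {0}, take 0 (start)
  t1 'x' -> {1,3}, take 3 (0->3 ok)
  t2 'z' -> {2}, take 2 (3->2 ok)
  t3 'x' -> {1,3}, take 3 (2->3 ok)
  t4 'z' -> {2}, take 2 (3->2 ok)
  t5 'x' -> {1,3}, take 1 (2->1 ok)
  t6 'y' -> {0}, take 0 (1->0 ok)
  t7 'y' -> {0}, take 0 (0->0 ok)
  t8 'y' -> {0}, take 0 (0->0 ok)
  t9 'y' -> {0}, take 0 (0->0 ok)
  t10 'z' -> {2}, take 2 (0->2 ok)
  t11 'x' -> {1,3}, take 1 (2->1 ok)
  t12 'z' -> {2}, take 2 (1->2 ok)
  t13 'x' -> {1,3}, take 3 (2->3 ok)
  t14 'z' -> {2}, take 2 (3->2 ok)
  t15 'x' -> {1,3}, take 3 (2->3 ok)
  t16 'x' -> {1,3}, take 1 (3->1 ok)
  t17 'x' -> {1,3}, take 1 (1->1 ok)
  t18 'x' -> {1,3}, take 1 (1->1 ok)
  t19 'z' -> {2}, take 2 (1->2 ok)
  t20 'x' -> {1,3}, take 3 (2->3 ok)
  t21 'x' -> {1,3}, take 1 (3->1 ok)
  t22 'z' -> {2}, take 2 (1->2 ok)
  t23 'x' -> {1,3}, take 1 (2->1 ok)
  t24 'z' -> {2}, take 2 (1->2 ok)
  t25 'x' -> {1,3}, take 3 (2->3 ok)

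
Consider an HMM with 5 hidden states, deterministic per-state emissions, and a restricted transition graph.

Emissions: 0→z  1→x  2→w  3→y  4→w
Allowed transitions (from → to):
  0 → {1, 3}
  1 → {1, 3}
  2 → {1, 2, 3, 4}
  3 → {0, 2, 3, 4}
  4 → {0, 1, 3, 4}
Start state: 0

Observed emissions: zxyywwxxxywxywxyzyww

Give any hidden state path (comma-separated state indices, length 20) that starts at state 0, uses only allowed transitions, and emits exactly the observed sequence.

  [0] z  {0}  => 0  start
  [1] x  {1}  => 1  0->1 ok
  [2] y  {3}  => 3  1->3 ok
  [3] y  {3}  => 3  3->3 ok
  [4] w  {2,4}  => 2  3->2 ok
  [5] w  {2,4}  => 4  2->4 ok
  [6] x  {1}  => 1  4->1 ok
  [7] x  {1}  => 1  1->1 ok
  [8] x  {1}  => 1  1->1 ok
  [9] y  {3}  => 3  1->3 ok
  [10] w  {2,4}  => 2  3->2 ok
  [11] x  {1}  => 1  2->1 ok
  [12] y  {3}  => 3  1->3 ok
  [13] w  {2,4}  => 2  3->2 ok
  [14] x  {1}  => 1  2->1 ok
  [15] y  {3}  => 3  1->3 ok
  [16] z  {0}  => 0  3->0 ok
  [17] y  {3}  => 3  0->3 ok
  [18] w  {2,4}  => 2  3->2 ok
  [19] w  {2,4}  => 2  2->2 ok

0,1,3,3,2,4,1,1,1,3,2,1,3,2,1,3,0,3,2,2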